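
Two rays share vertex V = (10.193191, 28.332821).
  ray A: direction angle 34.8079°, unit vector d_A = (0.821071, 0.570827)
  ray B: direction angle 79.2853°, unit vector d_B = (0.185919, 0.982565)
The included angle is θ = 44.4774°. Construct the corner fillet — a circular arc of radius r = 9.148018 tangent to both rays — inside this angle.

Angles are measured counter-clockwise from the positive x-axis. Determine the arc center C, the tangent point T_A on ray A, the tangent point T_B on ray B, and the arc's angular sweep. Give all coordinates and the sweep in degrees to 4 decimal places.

center=(23.3413,48.6153) T_A=(28.5633,41.1041) T_B=(14.3528,50.3161) sweep=135.5226

bisector direction at 57.0466° = (0.543957,0.839113)
center distance |VC| = r/sin(θ/2) = 9.148018/sin(22.2387°) = 24.171303
C = V + |VC|·bis = (23.3413,48.6153)
T_A = V + ((C−V)·d_A)·d_A = V + 22.3733·d_A = (28.5633,41.1041)
T_B = V + ((C−V)·d_B)·d_B = V + 22.3733·d_B = (14.3528,50.3161)
sweep = 180° − θ = 135.5226°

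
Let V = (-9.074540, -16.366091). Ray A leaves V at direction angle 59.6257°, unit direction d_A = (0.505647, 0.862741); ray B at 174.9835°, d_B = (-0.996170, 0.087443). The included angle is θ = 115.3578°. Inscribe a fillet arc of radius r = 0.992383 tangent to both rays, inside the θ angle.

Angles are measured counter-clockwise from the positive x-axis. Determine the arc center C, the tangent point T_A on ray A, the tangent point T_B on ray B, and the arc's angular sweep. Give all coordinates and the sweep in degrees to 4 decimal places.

bisector direction at 117.3046° = (-0.458721,0.888580)
center distance |VC| = r/sin(θ/2) = 0.992383/sin(57.6789°) = 1.174327
C = V + |VC|·bis = (-9.6132,-15.3226)
T_A = V + ((C−V)·d_A)·d_A = V + 0.6279·d_A = (-8.7571,-15.8244)
T_B = V + ((C−V)·d_B)·d_B = V + 0.6279·d_B = (-9.7000,-16.3112)
sweep = 180° − θ = 64.6422°

center=(-9.6132,-15.3226) T_A=(-8.7571,-15.8244) T_B=(-9.7000,-16.3112) sweep=64.6422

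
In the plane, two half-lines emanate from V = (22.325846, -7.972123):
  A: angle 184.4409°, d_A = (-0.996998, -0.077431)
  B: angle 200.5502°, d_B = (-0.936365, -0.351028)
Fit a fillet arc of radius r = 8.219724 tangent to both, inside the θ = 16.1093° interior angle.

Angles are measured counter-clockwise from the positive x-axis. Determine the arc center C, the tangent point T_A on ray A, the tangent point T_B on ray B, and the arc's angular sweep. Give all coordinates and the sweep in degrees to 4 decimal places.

bisector direction at 192.4956° = (-0.976313,-0.216364)
center distance |VC| = r/sin(θ/2) = 8.219724/sin(8.0547°) = 58.663047
C = V + |VC|·bis = (-34.9476,-20.6647)
T_A = V + ((C−V)·d_A)·d_A = V + 58.0843·d_A = (-35.5841,-12.4696)
T_B = V + ((C−V)·d_B)·d_B = V + 58.0843·d_B = (-32.0623,-28.3613)
sweep = 180° − θ = 163.8907°

center=(-34.9476,-20.6647) T_A=(-35.5841,-12.4696) T_B=(-32.0623,-28.3613) sweep=163.8907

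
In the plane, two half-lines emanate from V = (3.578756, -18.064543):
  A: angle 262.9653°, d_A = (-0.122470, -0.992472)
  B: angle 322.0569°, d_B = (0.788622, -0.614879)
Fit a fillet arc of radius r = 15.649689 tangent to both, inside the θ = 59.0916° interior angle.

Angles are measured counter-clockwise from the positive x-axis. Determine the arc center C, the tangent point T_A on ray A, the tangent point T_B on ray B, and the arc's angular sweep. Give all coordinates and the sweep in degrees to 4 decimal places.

center=(15.7293,-47.3825) T_A=(0.1974,-45.4659) T_B=(25.3520,-35.0409) sweep=120.9084

bisector direction at 292.5111° = (0.382862,-0.923805)
center distance |VC| = r/sin(θ/2) = 15.649689/sin(29.5458°) = 31.736122
C = V + |VC|·bis = (15.7293,-47.3825)
T_A = V + ((C−V)·d_A)·d_A = V + 27.6092·d_A = (0.1974,-45.4659)
T_B = V + ((C−V)·d_B)·d_B = V + 27.6092·d_B = (25.3520,-35.0409)
sweep = 180° − θ = 120.9084°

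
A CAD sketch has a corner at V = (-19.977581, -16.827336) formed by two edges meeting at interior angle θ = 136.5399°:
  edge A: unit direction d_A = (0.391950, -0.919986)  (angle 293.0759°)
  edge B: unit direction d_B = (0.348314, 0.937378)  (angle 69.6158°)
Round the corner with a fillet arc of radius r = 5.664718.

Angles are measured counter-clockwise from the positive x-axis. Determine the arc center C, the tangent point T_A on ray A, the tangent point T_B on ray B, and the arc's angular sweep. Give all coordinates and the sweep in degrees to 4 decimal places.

center=(-13.8812,-16.6841) T_A=(-19.0927,-18.9044) T_B=(-19.1912,-14.7110) sweep=43.4601

bisector direction at 1.3458° = (0.999724,0.023487)
center distance |VC| = r/sin(θ/2) = 5.664718/sin(68.2699°) = 6.098055
C = V + |VC|·bis = (-13.8812,-16.6841)
T_A = V + ((C−V)·d_A)·d_A = V + 2.2577·d_A = (-19.0927,-18.9044)
T_B = V + ((C−V)·d_B)·d_B = V + 2.2577·d_B = (-19.1912,-14.7110)
sweep = 180° − θ = 43.4601°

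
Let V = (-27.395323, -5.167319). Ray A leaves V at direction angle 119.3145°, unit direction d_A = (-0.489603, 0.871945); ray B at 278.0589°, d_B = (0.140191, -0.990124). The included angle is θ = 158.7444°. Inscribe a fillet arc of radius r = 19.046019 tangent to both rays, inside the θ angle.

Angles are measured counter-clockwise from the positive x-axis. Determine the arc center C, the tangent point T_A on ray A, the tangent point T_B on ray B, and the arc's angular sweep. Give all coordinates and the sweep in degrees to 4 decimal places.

center=(-45.7522,-11.3760) T_A=(-29.1451,-2.0510) T_B=(-26.8943,-8.7060) sweep=21.2556

bisector direction at 198.6867° = (-0.947285,-0.320393)
center distance |VC| = r/sin(θ/2) = 19.046019/sin(79.3722°) = 19.378437
C = V + |VC|·bis = (-45.7522,-11.3760)
T_A = V + ((C−V)·d_A)·d_A = V + 3.5739·d_A = (-29.1451,-2.0510)
T_B = V + ((C−V)·d_B)·d_B = V + 3.5739·d_B = (-26.8943,-8.7060)
sweep = 180° − θ = 21.2556°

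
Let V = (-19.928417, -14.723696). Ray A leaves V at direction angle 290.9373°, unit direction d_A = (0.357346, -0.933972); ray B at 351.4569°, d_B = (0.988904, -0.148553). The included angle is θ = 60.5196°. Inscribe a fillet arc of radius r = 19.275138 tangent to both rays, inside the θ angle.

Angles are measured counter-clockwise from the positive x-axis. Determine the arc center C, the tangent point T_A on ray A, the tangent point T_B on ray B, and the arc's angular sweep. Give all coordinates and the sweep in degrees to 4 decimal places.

bisector direction at 321.1971° = (0.779306,-0.626643)
center distance |VC| = r/sin(θ/2) = 19.275138/sin(30.2598°) = 38.250262
C = V + |VC|·bis = (9.8803,-38.6930)
T_A = V + ((C−V)·d_A)·d_A = V + 33.0386·d_A = (-8.1222,-45.5809)
T_B = V + ((C−V)·d_B)·d_B = V + 33.0386·d_B = (12.7436,-19.6317)
sweep = 180° − θ = 119.4804°

center=(9.8803,-38.6930) T_A=(-8.1222,-45.5809) T_B=(12.7436,-19.6317) sweep=119.4804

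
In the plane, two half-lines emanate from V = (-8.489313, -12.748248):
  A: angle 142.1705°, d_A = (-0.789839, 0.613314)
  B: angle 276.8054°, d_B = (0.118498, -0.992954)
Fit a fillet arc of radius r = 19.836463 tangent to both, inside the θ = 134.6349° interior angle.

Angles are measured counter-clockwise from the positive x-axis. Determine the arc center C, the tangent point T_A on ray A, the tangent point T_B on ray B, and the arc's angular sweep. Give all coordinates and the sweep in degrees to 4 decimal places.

center=(-27.2036,-23.3311) T_A=(-15.0376,-7.6635) T_B=(-7.5069,-20.9805) sweep=45.3651

bisector direction at 209.4879° = (-0.870459,-0.492241)
center distance |VC| = r/sin(θ/2) = 19.836463/sin(67.3174°) = 21.499315
C = V + |VC|·bis = (-27.2036,-23.3311)
T_A = V + ((C−V)·d_A)·d_A = V + 8.2907·d_A = (-15.0376,-7.6635)
T_B = V + ((C−V)·d_B)·d_B = V + 8.2907·d_B = (-7.5069,-20.9805)
sweep = 180° − θ = 45.3651°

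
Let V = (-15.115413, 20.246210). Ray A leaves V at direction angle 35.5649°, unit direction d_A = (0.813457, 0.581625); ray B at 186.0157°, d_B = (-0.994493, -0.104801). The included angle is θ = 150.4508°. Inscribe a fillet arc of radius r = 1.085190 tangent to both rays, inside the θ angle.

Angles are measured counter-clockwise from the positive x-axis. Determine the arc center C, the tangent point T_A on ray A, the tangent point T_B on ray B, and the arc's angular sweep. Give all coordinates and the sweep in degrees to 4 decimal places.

bisector direction at 110.7903° = (-0.354949,0.934886)
center distance |VC| = r/sin(θ/2) = 1.085190/sin(75.2254°) = 1.122297
C = V + |VC|·bis = (-15.5138,21.2954)
T_A = V + ((C−V)·d_A)·d_A = V + 0.2862·d_A = (-14.8826,20.4127)
T_B = V + ((C−V)·d_B)·d_B = V + 0.2862·d_B = (-15.4000,20.2162)
sweep = 180° − θ = 29.5492°

center=(-15.5138,21.2954) T_A=(-14.8826,20.4127) T_B=(-15.4000,20.2162) sweep=29.5492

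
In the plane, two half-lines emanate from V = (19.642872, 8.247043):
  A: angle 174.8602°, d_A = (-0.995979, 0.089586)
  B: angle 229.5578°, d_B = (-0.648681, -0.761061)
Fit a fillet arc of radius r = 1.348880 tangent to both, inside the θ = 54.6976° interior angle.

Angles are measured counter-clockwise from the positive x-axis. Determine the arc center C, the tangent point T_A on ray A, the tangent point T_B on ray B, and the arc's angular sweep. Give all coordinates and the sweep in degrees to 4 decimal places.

center=(16.9246,7.1372) T_A=(17.0454,8.4807) T_B=(17.9511,6.2622) sweep=125.3024

bisector direction at 202.2090° = (-0.925811,-0.377986)
center distance |VC| = r/sin(θ/2) = 1.348880/sin(27.3488°) = 2.936138
C = V + |VC|·bis = (16.9246,7.1372)
T_A = V + ((C−V)·d_A)·d_A = V + 2.6080·d_A = (17.0454,8.4807)
T_B = V + ((C−V)·d_B)·d_B = V + 2.6080·d_B = (17.9511,6.2622)
sweep = 180° − θ = 125.3024°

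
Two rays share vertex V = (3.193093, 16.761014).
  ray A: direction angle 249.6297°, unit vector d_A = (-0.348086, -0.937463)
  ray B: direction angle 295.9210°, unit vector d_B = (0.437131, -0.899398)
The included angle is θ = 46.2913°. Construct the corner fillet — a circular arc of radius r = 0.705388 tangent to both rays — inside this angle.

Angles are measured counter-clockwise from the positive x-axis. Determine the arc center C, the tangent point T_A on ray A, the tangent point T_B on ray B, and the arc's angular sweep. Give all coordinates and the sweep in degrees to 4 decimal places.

bisector direction at 272.7754° = (0.048420,-0.998827)
center distance |VC| = r/sin(θ/2) = 0.705388/sin(23.1456°) = 1.794561
C = V + |VC|·bis = (3.2800,14.9686)
T_A = V + ((C−V)·d_A)·d_A = V + 1.6501·d_A = (2.6187,15.2141)
T_B = V + ((C−V)·d_B)·d_B = V + 1.6501·d_B = (3.9144,15.2769)
sweep = 180° − θ = 133.7087°

center=(3.2800,14.9686) T_A=(2.6187,15.2141) T_B=(3.9144,15.2769) sweep=133.7087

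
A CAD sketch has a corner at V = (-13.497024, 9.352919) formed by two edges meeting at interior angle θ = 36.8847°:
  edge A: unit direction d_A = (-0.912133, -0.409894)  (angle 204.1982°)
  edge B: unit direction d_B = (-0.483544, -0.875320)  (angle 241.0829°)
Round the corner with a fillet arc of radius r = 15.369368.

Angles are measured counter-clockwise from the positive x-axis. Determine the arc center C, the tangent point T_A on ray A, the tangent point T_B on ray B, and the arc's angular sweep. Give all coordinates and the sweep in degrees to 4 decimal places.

center=(-49.2358,-23.5573) T_A=(-55.5356,-9.5384) T_B=(-35.7827,-30.9891) sweep=143.1153

bisector direction at 222.6406° = (-0.735618,-0.677397)
center distance |VC| = r/sin(θ/2) = 15.369368/sin(18.4424°) = 48.583382
C = V + |VC|·bis = (-49.2358,-23.5573)
T_A = V + ((C−V)·d_A)·d_A = V + 46.0883·d_A = (-55.5356,-9.5384)
T_B = V + ((C−V)·d_B)·d_B = V + 46.0883·d_B = (-35.7827,-30.9891)
sweep = 180° − θ = 143.1153°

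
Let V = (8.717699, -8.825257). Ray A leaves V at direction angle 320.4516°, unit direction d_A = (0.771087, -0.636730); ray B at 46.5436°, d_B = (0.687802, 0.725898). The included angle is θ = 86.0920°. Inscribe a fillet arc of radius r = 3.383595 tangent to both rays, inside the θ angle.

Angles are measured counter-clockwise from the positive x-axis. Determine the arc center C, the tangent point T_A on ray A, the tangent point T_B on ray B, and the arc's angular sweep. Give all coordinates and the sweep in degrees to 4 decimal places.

center=(13.6655,-8.5228) T_A=(11.5111,-11.1319) T_B=(11.2093,-6.1956) sweep=93.9080

bisector direction at 3.4976° = (0.998137,0.061007)
center distance |VC| = r/sin(θ/2) = 3.383595/sin(43.0460°) = 4.957029
C = V + |VC|·bis = (13.6655,-8.5228)
T_A = V + ((C−V)·d_A)·d_A = V + 3.6226·d_A = (11.5111,-11.1319)
T_B = V + ((C−V)·d_B)·d_B = V + 3.6226·d_B = (11.2093,-6.1956)
sweep = 180° − θ = 93.9080°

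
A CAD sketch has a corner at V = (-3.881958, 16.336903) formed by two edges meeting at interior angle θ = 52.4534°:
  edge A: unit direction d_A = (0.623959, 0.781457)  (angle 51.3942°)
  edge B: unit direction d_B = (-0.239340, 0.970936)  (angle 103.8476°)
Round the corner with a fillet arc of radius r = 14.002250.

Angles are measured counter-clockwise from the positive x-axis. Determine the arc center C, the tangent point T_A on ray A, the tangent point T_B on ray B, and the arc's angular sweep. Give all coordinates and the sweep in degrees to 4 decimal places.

bisector direction at 77.6209° = (0.214379,0.976751)
center distance |VC| = r/sin(θ/2) = 14.002250/sin(26.2267°) = 31.684752
C = V + |VC|·bis = (2.9106,47.2850)
T_A = V + ((C−V)·d_A)·d_A = V + 28.4229·d_A = (13.8527,38.5482)
T_B = V + ((C−V)·d_B)·d_B = V + 28.4229·d_B = (-10.6847,43.9337)
sweep = 180° − θ = 127.5466°

center=(2.9106,47.2850) T_A=(13.8527,38.5482) T_B=(-10.6847,43.9337) sweep=127.5466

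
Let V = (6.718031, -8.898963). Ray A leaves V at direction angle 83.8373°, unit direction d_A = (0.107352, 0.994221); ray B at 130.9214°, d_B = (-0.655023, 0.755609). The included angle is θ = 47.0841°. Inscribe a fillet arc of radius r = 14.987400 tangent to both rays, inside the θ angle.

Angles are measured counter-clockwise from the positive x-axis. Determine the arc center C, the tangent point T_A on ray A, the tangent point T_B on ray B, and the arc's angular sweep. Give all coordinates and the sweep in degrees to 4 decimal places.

bisector direction at 107.3794° = (-0.298697,0.954348)
center distance |VC| = r/sin(θ/2) = 14.987400/sin(23.5420°) = 37.522720
C = V + |VC|·bis = (-4.4899,26.9108)
T_A = V + ((C−V)·d_A)·d_A = V + 34.3996·d_A = (10.4109,25.3018)
T_B = V + ((C−V)·d_B)·d_B = V + 34.3996·d_B = (-15.8145,17.0937)
sweep = 180° − θ = 132.9159°

center=(-4.4899,26.9108) T_A=(10.4109,25.3018) T_B=(-15.8145,17.0937) sweep=132.9159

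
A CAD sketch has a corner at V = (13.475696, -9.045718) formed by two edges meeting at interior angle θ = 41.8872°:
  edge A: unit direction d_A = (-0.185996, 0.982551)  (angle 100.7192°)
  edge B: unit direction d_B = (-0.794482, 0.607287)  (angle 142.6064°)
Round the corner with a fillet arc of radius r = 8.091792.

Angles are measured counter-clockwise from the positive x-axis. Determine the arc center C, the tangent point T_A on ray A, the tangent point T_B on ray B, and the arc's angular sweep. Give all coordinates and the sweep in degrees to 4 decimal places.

bisector direction at 121.6628° = (-0.524919,0.851152)
center distance |VC| = r/sin(θ/2) = 8.091792/sin(20.9436°) = 22.637626
C = V + |VC|·bis = (1.5928,10.2223)
T_A = V + ((C−V)·d_A)·d_A = V + 21.1420·d_A = (9.5434,11.7274)
T_B = V + ((C−V)·d_B)·d_B = V + 21.1420·d_B = (-3.3213,3.7936)
sweep = 180° − θ = 138.1128°

center=(1.5928,10.2223) T_A=(9.5434,11.7274) T_B=(-3.3213,3.7936) sweep=138.1128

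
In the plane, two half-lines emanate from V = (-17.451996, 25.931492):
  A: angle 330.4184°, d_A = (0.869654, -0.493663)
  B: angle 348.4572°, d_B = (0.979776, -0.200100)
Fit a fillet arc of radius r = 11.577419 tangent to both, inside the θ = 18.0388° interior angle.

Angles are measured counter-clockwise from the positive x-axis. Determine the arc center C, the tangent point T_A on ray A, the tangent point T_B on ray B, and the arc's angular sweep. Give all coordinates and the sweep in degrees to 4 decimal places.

bisector direction at 339.4378° = (0.936291,-0.351224)
center distance |VC| = r/sin(θ/2) = 11.577419/sin(9.0194°) = 73.850237
C = V + |VC|·bis = (51.6933,-0.0065)
T_A = V + ((C−V)·d_A)·d_A = V + 72.9371·d_A = (45.9780,-10.0748)
T_B = V + ((C−V)·d_B)·d_B = V + 72.9371·d_B = (54.0100,11.3368)
sweep = 180° − θ = 161.9612°

center=(51.6933,-0.0065) T_A=(45.9780,-10.0748) T_B=(54.0100,11.3368) sweep=161.9612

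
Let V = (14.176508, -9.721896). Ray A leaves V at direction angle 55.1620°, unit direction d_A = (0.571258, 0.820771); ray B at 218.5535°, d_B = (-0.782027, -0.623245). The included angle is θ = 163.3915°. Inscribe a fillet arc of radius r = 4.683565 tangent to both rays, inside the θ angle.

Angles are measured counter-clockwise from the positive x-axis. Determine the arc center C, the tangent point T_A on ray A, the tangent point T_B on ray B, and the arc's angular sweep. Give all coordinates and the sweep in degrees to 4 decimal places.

center=(10.7229,-6.4853) T_A=(14.5670,-9.1608) T_B=(13.6419,-10.1480) sweep=16.6085

bisector direction at 136.8577° = (-0.729658,0.683812)
center distance |VC| = r/sin(θ/2) = 4.683565/sin(81.6958°) = 4.733192
C = V + |VC|·bis = (10.7229,-6.4853)
T_A = V + ((C−V)·d_A)·d_A = V + 0.6836·d_A = (14.5670,-9.1608)
T_B = V + ((C−V)·d_B)·d_B = V + 0.6836·d_B = (13.6419,-10.1480)
sweep = 180° − θ = 16.6085°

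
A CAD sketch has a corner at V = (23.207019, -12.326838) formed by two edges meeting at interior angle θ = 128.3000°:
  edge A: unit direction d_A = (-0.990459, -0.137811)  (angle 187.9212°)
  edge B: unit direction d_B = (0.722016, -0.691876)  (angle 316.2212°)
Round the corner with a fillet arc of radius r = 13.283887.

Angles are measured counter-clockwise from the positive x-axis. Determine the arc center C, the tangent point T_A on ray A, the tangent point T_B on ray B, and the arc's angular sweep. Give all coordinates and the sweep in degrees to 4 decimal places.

bisector direction at 252.0712° = (-0.307835,-0.951440)
center distance |VC| = r/sin(θ/2) = 13.283887/sin(64.1500°) = 14.760881
C = V + |VC|·bis = (18.6631,-26.3709)
T_A = V + ((C−V)·d_A)·d_A = V + 6.4360·d_A = (16.8324,-13.2138)
T_B = V + ((C−V)·d_B)·d_B = V + 6.4360·d_B = (27.8539,-16.7797)
sweep = 180° − θ = 51.7000°

center=(18.6631,-26.3709) T_A=(16.8324,-13.2138) T_B=(27.8539,-16.7797) sweep=51.7000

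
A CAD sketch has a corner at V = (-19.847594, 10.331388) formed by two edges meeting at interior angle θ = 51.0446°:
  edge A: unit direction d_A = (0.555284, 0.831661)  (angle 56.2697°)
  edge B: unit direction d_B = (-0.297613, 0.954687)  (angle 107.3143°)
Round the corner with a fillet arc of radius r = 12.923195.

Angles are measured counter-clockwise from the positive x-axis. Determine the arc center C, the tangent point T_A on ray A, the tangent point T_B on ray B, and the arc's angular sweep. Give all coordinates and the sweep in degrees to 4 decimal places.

center=(-15.5655,40.0179) T_A=(-4.8178,32.8419) T_B=(-27.9031,36.1718) sweep=128.9554

bisector direction at 81.7920° = (0.142767,0.989756)
center distance |VC| = r/sin(θ/2) = 12.923195/sin(25.5223°) = 29.993790
C = V + |VC|·bis = (-15.5655,40.0179)
T_A = V + ((C−V)·d_A)·d_A = V + 27.0669·d_A = (-4.8178,32.8419)
T_B = V + ((C−V)·d_B)·d_B = V + 27.0669·d_B = (-27.9031,36.1718)
sweep = 180° − θ = 128.9554°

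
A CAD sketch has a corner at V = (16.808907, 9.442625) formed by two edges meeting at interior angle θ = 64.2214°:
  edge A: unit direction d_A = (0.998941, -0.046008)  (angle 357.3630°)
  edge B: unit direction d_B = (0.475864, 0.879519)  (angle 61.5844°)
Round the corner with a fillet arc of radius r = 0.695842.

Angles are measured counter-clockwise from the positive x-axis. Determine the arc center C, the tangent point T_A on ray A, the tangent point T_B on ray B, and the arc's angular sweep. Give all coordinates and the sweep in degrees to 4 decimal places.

center=(17.9486,10.0867) T_A=(17.9165,9.3916) T_B=(17.3365,10.4178) sweep=115.7786

bisector direction at 29.4737° = (0.870582,0.492024)
center distance |VC| = r/sin(θ/2) = 0.695842/sin(32.1107°) = 1.309064
C = V + |VC|·bis = (17.9486,10.0867)
T_A = V + ((C−V)·d_A)·d_A = V + 1.1088·d_A = (17.9165,9.3916)
T_B = V + ((C−V)·d_B)·d_B = V + 1.1088·d_B = (17.3365,10.4178)
sweep = 180° − θ = 115.7786°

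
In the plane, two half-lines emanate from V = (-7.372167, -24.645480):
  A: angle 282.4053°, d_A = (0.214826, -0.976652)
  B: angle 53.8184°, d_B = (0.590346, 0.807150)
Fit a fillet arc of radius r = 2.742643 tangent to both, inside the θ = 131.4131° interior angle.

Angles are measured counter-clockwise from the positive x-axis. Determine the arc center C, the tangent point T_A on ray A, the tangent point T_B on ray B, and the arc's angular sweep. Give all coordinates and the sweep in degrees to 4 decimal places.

center=(-4.4276,-25.2654) T_A=(-7.1062,-25.8545) T_B=(-6.6413,-23.6462) sweep=48.5869

bisector direction at 348.1119° = (0.978552,-0.206002)
center distance |VC| = r/sin(θ/2) = 2.742643/sin(65.7065°) = 3.009098
C = V + |VC|·bis = (-4.4276,-25.2654)
T_A = V + ((C−V)·d_A)·d_A = V + 1.2380·d_A = (-7.1062,-25.8545)
T_B = V + ((C−V)·d_B)·d_B = V + 1.2380·d_B = (-6.6413,-23.6462)
sweep = 180° − θ = 48.5869°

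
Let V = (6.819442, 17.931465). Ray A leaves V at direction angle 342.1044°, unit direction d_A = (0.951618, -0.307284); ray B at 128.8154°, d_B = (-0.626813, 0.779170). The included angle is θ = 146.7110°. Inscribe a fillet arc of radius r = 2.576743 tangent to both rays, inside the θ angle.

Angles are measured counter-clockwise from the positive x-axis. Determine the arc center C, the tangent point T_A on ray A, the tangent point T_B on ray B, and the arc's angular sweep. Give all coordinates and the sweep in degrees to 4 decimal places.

center=(8.3443,20.1468) T_A=(7.5525,17.6948) T_B=(6.3366,18.5317) sweep=33.2890

bisector direction at 55.4599° = (0.566983,0.823730)
center distance |VC| = r/sin(θ/2) = 2.576743/sin(73.3555°) = 2.689429
C = V + |VC|·bis = (8.3443,20.1468)
T_A = V + ((C−V)·d_A)·d_A = V + 0.7703·d_A = (7.5525,17.6948)
T_B = V + ((C−V)·d_B)·d_B = V + 0.7703·d_B = (6.3366,18.5317)
sweep = 180° − θ = 33.2890°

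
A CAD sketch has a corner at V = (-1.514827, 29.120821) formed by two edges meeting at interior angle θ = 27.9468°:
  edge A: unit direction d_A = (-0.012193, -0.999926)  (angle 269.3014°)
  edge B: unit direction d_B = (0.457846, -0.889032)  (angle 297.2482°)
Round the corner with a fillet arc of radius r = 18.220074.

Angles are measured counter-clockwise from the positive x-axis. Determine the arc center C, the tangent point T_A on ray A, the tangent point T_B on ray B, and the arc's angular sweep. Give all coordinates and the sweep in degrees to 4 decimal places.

bisector direction at 283.2748° = (0.229622,-0.973280)
center distance |VC| = r/sin(θ/2) = 18.220074/sin(13.9734°) = 75.454376
C = V + |VC|·bis = (15.8111,-44.3174)
T_A = V + ((C−V)·d_A)·d_A = V + 73.2215·d_A = (-2.4076,-44.0953)
T_B = V + ((C−V)·d_B)·d_B = V + 73.2215·d_B = (32.0094,-35.9754)
sweep = 180° − θ = 152.0532°

center=(15.8111,-44.3174) T_A=(-2.4076,-44.0953) T_B=(32.0094,-35.9754) sweep=152.0532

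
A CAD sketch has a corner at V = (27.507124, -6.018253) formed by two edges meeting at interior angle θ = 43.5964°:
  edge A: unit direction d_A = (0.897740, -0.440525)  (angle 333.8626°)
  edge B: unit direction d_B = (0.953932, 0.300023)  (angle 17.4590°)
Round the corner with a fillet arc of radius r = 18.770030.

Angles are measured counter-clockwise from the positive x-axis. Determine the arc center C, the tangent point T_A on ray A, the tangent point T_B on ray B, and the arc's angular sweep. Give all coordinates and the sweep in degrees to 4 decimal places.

center=(77.9092,-9.8427) T_A=(69.6405,-26.6933) T_B=(72.2777,8.0626) sweep=136.4036

bisector direction at 355.6608° = (0.997134,-0.075661)
center distance |VC| = r/sin(θ/2) = 18.770030/sin(21.7982°) = 50.546931
C = V + |VC|·bis = (77.9092,-9.8427)
T_A = V + ((C−V)·d_A)·d_A = V + 46.9327·d_A = (69.6405,-26.6933)
T_B = V + ((C−V)·d_B)·d_B = V + 46.9327·d_B = (72.2777,8.0626)
sweep = 180° − θ = 136.4036°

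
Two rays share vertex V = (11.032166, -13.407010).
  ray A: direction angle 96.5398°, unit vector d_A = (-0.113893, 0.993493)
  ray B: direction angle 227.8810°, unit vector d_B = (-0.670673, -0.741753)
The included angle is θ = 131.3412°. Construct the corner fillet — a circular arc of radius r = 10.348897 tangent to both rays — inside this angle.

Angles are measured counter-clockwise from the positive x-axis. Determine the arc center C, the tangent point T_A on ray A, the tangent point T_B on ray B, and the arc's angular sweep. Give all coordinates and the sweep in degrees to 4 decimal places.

bisector direction at 162.2104° = (-0.952185,0.305522)
center distance |VC| = r/sin(θ/2) = 10.348897/sin(65.6706°) = 11.357537
C = V + |VC|·bis = (0.2177,-9.9370)
T_A = V + ((C−V)·d_A)·d_A = V + 4.6791·d_A = (10.4992,-8.7584)
T_B = V + ((C−V)·d_B)·d_B = V + 4.6791·d_B = (7.8940,-16.8777)
sweep = 180° − θ = 48.6588°

center=(0.2177,-9.9370) T_A=(10.4992,-8.7584) T_B=(7.8940,-16.8777) sweep=48.6588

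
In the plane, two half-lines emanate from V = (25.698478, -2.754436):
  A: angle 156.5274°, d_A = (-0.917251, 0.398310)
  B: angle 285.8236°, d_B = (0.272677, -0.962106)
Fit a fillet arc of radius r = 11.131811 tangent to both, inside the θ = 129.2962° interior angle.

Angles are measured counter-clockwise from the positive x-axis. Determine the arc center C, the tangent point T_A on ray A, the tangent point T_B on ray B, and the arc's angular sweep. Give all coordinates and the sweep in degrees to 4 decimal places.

center=(16.4267,-10.8643) T_A=(20.8606,-0.6536) T_B=(27.1367,-7.8289) sweep=50.7038

bisector direction at 221.1755° = (-0.752696,-0.658368)
center distance |VC| = r/sin(θ/2) = 11.131811/sin(64.6481°) = 12.318105
C = V + |VC|·bis = (16.4267,-10.8643)
T_A = V + ((C−V)·d_A)·d_A = V + 5.2743·d_A = (20.8606,-0.6536)
T_B = V + ((C−V)·d_B)·d_B = V + 5.2743·d_B = (27.1367,-7.8289)
sweep = 180° − θ = 50.7038°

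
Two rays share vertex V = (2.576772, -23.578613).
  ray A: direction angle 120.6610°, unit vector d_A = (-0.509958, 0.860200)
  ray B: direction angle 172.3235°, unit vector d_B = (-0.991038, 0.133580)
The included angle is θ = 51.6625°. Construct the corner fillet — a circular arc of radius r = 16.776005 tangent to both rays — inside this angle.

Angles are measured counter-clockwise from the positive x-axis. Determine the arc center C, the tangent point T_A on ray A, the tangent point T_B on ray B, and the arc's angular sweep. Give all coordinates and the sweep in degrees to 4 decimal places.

center=(-29.5263,-2.3238) T_A=(-15.0956,6.2312) T_B=(-31.7672,-18.9495) sweep=128.3375

bisector direction at 146.4923° = (-0.833811,0.552050)
center distance |VC| = r/sin(θ/2) = 16.776005/sin(25.8313°) = 38.501618
C = V + |VC|·bis = (-29.5263,-2.3238)
T_A = V + ((C−V)·d_A)·d_A = V + 34.6546·d_A = (-15.0956,6.2312)
T_B = V + ((C−V)·d_B)·d_B = V + 34.6546·d_B = (-31.7672,-18.9495)
sweep = 180° − θ = 128.3375°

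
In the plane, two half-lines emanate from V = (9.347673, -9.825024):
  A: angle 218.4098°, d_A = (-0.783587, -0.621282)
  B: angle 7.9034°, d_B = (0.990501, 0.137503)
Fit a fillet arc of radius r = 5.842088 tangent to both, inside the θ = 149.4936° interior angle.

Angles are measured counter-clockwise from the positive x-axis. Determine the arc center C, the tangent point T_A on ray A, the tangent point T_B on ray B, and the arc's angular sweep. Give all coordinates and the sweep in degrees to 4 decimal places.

bisector direction at 293.1566° = (0.393246,-0.919433)
center distance |VC| = r/sin(θ/2) = 5.842088/sin(74.7468°) = 6.055404
C = V + |VC|·bis = (11.7289,-15.3926)
T_A = V + ((C−V)·d_A)·d_A = V + 1.5931·d_A = (8.0994,-10.8148)
T_B = V + ((C−V)·d_B)·d_B = V + 1.5931·d_B = (10.9256,-9.6060)
sweep = 180° − θ = 30.5064°

center=(11.7289,-15.3926) T_A=(8.0994,-10.8148) T_B=(10.9256,-9.6060) sweep=30.5064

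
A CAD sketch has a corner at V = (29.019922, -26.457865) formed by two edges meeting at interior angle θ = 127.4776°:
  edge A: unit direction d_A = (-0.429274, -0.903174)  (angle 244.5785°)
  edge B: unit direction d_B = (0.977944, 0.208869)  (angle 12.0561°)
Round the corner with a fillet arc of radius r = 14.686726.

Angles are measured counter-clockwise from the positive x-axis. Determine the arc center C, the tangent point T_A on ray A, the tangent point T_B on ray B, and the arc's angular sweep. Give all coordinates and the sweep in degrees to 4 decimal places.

center=(39.1740,-39.3071) T_A=(25.9093,-33.0025) T_B=(36.1064,-24.9443) sweep=52.5224

bisector direction at 308.3173° = (0.620016,-0.784589)
center distance |VC| = r/sin(θ/2) = 14.686726/sin(63.7388°) = 16.377064
C = V + |VC|·bis = (39.1740,-39.3071)
T_A = V + ((C−V)·d_A)·d_A = V + 7.2463·d_A = (25.9093,-33.0025)
T_B = V + ((C−V)·d_B)·d_B = V + 7.2463·d_B = (36.1064,-24.9443)
sweep = 180° − θ = 52.5224°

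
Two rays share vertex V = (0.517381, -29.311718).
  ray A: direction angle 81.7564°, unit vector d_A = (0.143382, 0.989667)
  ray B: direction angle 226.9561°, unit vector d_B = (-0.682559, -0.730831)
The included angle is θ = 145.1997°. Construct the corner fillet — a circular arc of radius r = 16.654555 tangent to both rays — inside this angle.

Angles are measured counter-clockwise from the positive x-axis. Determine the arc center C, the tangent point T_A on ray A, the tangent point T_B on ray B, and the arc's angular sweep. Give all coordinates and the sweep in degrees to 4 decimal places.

center=(-15.2167,-21.7584) T_A=(1.2657,-24.1464) T_B=(-3.0451,-33.1261) sweep=34.8003

bisector direction at 154.3562° = (-0.901502,0.432774)
center distance |VC| = r/sin(θ/2) = 16.654555/sin(72.5999°) = 17.453222
C = V + |VC|·bis = (-15.2167,-21.7584)
T_A = V + ((C−V)·d_A)·d_A = V + 5.2193·d_A = (1.2657,-24.1464)
T_B = V + ((C−V)·d_B)·d_B = V + 5.2193·d_B = (-3.0451,-33.1261)
sweep = 180° − θ = 34.8003°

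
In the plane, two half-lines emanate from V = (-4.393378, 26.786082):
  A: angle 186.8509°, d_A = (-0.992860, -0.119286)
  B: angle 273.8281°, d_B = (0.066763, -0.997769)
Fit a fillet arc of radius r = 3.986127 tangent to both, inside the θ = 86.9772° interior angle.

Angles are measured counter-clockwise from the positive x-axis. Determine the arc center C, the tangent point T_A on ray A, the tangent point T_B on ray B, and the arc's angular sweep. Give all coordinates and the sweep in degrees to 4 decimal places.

bisector direction at 230.3395° = (-0.638237,-0.769840)
center distance |VC| = r/sin(θ/2) = 3.986127/sin(43.4886°) = 5.792019
C = V + |VC|·bis = (-8.0901,22.3272)
T_A = V + ((C−V)·d_A)·d_A = V + 4.2022·d_A = (-8.5655,26.2848)
T_B = V + ((C−V)·d_B)·d_B = V + 4.2022·d_B = (-4.1128,22.5933)
sweep = 180° − θ = 93.0228°

center=(-8.0901,22.3272) T_A=(-8.5655,26.2848) T_B=(-4.1128,22.5933) sweep=93.0228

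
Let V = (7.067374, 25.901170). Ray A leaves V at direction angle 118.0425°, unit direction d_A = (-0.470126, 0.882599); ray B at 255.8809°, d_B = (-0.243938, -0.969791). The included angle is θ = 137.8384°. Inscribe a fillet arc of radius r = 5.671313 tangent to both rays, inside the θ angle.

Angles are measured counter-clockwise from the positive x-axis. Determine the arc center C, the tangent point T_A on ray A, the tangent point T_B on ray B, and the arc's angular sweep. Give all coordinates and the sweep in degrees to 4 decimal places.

center=(1.0341,25.1645) T_A=(6.0396,27.8307) T_B=(6.5341,23.7810) sweep=42.1616

bisector direction at 186.9617° = (-0.992627,-0.121206)
center distance |VC| = r/sin(θ/2) = 5.671313/sin(68.9192°) = 6.078095
C = V + |VC|·bis = (1.0341,25.1645)
T_A = V + ((C−V)·d_A)·d_A = V + 2.1862·d_A = (6.0396,27.8307)
T_B = V + ((C−V)·d_B)·d_B = V + 2.1862·d_B = (6.5341,23.7810)
sweep = 180° − θ = 42.1616°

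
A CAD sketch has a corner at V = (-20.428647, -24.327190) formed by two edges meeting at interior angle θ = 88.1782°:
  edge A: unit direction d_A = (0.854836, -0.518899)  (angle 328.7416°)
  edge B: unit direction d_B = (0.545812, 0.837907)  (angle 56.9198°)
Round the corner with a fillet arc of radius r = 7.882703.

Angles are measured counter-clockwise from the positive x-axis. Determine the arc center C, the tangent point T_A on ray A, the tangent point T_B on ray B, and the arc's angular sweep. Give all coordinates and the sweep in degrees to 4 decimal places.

bisector direction at 12.8307° = (0.975031,0.222071)
center distance |VC| = r/sin(θ/2) = 7.882703/sin(44.0891°) = 11.329366
C = V + |VC|·bis = (-9.3822,-21.8113)
T_A = V + ((C−V)·d_A)·d_A = V + 8.1374·d_A = (-13.4725,-28.5497)
T_B = V + ((C−V)·d_B)·d_B = V + 8.1374·d_B = (-15.9871,-17.5088)
sweep = 180° − θ = 91.8218°

center=(-9.3822,-21.8113) T_A=(-13.4725,-28.5497) T_B=(-15.9871,-17.5088) sweep=91.8218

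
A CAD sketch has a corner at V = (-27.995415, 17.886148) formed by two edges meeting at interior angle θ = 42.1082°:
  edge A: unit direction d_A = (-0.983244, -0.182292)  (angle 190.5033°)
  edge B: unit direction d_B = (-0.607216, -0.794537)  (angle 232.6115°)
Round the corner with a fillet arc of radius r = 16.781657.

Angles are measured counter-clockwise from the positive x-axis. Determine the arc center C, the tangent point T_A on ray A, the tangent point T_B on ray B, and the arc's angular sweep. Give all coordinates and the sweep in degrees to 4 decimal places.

center=(-67.8004,-6.5613) T_A=(-70.8596,9.9392) T_B=(-54.4668,-16.7514) sweep=137.8918

bisector direction at 211.5574° = (-0.852116,-0.523352)
center distance |VC| = r/sin(θ/2) = 16.781657/sin(21.0541°) = 46.713124
C = V + |VC|·bis = (-67.8004,-6.5613)
T_A = V + ((C−V)·d_A)·d_A = V + 43.5946·d_A = (-70.8596,9.9392)
T_B = V + ((C−V)·d_B)·d_B = V + 43.5946·d_B = (-54.4668,-16.7514)
sweep = 180° − θ = 137.8918°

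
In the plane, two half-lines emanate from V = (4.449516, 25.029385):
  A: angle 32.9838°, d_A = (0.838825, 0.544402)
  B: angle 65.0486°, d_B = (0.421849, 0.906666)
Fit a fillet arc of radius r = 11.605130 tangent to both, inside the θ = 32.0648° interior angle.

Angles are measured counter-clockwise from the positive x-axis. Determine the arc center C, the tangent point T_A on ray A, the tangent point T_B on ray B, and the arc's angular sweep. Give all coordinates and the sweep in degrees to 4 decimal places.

center=(32.0082,56.7501) T_A=(38.3260,47.0154) T_B=(21.4862,61.6457) sweep=147.9352

bisector direction at 49.0162° = (0.655846,0.754895)
center distance |VC| = r/sin(θ/2) = 11.605130/sin(16.0324°) = 42.020032
C = V + |VC|·bis = (32.0082,56.7501)
T_A = V + ((C−V)·d_A)·d_A = V + 40.3857·d_A = (38.3260,47.0154)
T_B = V + ((C−V)·d_B)·d_B = V + 40.3857·d_B = (21.4862,61.6457)
sweep = 180° − θ = 147.9352°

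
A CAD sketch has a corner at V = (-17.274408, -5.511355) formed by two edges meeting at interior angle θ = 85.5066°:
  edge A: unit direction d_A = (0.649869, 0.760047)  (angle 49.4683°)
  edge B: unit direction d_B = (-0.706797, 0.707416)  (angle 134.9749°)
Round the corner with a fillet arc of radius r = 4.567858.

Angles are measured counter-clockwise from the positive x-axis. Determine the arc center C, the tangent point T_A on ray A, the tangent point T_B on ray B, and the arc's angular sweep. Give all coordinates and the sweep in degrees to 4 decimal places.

center=(-17.5353,1.2125) T_A=(-14.0635,-1.7560) T_B=(-20.7666,-2.0161) sweep=94.4934

bisector direction at 92.2216° = (-0.038765,0.999248)
center distance |VC| = r/sin(θ/2) = 4.567858/sin(42.7533°) = 6.728887
C = V + |VC|·bis = (-17.5353,1.2125)
T_A = V + ((C−V)·d_A)·d_A = V + 4.9409·d_A = (-14.0635,-1.7560)
T_B = V + ((C−V)·d_B)·d_B = V + 4.9409·d_B = (-20.7666,-2.0161)
sweep = 180° − θ = 94.4934°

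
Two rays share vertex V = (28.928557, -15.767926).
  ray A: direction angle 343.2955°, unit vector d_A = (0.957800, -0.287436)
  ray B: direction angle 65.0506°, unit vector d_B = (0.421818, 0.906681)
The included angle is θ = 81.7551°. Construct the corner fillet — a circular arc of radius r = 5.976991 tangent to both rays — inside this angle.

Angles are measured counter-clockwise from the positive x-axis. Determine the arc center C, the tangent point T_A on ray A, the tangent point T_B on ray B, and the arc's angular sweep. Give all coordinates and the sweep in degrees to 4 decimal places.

center=(37.2606,-12.0280) T_A=(35.5426,-17.7528) T_B=(31.8414,-9.5068) sweep=98.2449

bisector direction at 24.1730° = (0.912313,0.409494)
center distance |VC| = r/sin(θ/2) = 5.976991/sin(40.8775°) = 9.132921
C = V + |VC|·bis = (37.2606,-12.0280)
T_A = V + ((C−V)·d_A)·d_A = V + 6.9055·d_A = (35.5426,-17.7528)
T_B = V + ((C−V)·d_B)·d_B = V + 6.9055·d_B = (31.8414,-9.5068)
sweep = 180° − θ = 98.2449°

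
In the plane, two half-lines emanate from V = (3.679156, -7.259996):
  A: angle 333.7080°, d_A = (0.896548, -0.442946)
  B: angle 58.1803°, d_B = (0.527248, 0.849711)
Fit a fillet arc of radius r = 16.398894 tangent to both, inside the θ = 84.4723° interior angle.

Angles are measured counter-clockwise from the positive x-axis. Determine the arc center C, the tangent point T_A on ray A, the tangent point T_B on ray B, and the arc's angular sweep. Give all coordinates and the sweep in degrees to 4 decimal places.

bisector direction at 15.9442° = (0.961530,0.274700)
center distance |VC| = r/sin(θ/2) = 16.398894/sin(42.2362°) = 24.396296
C = V + |VC|·bis = (27.1369,-0.5583)
T_A = V + ((C−V)·d_A)·d_A = V + 18.0625·d_A = (19.8731,-15.2607)
T_B = V + ((C−V)·d_B)·d_B = V + 18.0625·d_B = (13.2026,8.0880)
sweep = 180° − θ = 95.5277°

center=(27.1369,-0.5583) T_A=(19.8731,-15.2607) T_B=(13.2026,8.0880) sweep=95.5277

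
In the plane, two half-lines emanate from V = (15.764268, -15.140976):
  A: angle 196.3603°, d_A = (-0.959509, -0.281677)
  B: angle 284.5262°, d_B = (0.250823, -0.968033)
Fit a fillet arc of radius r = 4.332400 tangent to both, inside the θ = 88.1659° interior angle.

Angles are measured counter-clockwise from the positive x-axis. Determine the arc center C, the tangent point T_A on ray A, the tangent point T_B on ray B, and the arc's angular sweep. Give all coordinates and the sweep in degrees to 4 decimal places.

center=(12.6924,-20.5580) T_A=(11.4720,-16.4010) T_B=(16.8863,-19.4713) sweep=91.8341

bisector direction at 240.4432° = (-0.493285,-0.869868)
center distance |VC| = r/sin(θ/2) = 4.332400/sin(44.0829°) = 6.227405
C = V + |VC|·bis = (12.6924,-20.5580)
T_A = V + ((C−V)·d_A)·d_A = V + 4.4734·d_A = (11.4720,-16.4010)
T_B = V + ((C−V)·d_B)·d_B = V + 4.4734·d_B = (16.8863,-19.4713)
sweep = 180° − θ = 91.8341°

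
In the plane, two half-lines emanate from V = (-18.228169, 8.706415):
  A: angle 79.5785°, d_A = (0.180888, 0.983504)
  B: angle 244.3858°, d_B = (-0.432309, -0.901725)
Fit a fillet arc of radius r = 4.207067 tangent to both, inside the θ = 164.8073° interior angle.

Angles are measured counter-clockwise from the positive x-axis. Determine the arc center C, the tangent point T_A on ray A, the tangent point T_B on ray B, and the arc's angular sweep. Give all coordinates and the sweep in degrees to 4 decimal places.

bisector direction at 161.9821° = (-0.950960,0.309313)
center distance |VC| = r/sin(θ/2) = 4.207067/sin(82.4036°) = 4.244315
C = V + |VC|·bis = (-22.2643,10.0192)
T_A = V + ((C−V)·d_A)·d_A = V + 0.5611·d_A = (-18.1267,9.2582)
T_B = V + ((C−V)·d_B)·d_B = V + 0.5611·d_B = (-18.4707,8.2005)
sweep = 180° − θ = 15.1927°

center=(-22.2643,10.0192) T_A=(-18.1267,9.2582) T_B=(-18.4707,8.2005) sweep=15.1927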